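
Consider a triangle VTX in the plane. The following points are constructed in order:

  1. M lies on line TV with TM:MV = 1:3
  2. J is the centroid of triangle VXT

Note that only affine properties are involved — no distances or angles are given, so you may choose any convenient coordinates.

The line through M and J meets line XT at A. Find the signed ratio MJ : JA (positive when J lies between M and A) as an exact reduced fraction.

Set V = (0, 0), T = (1, 0), X = (0, 1); any affine frame gives the same invariant.
1. M lies on line TV with TM:MV = 1:3 ⇒ M = (3/4, 0)
2. J is the centroid of triangle VXT ⇒ J = (1/3, 1/3)
line MJ meets XT at A = (2, -1)
J = M + t·(A−M) with t = -1/3, so MJ:JA = -1/3:4/3

MJ:JA = -1/4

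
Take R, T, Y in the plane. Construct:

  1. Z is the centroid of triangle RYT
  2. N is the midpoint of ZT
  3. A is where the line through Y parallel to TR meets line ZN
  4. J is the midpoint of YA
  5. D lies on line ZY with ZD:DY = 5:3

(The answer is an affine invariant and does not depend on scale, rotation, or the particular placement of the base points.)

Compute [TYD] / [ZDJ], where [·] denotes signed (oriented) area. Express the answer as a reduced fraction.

Choose coordinates R = (0, 0), T = (1, 0), Y = (0, 1).
1. Z is the centroid of triangle RYT ⇒ Z = (1/3, 1/3)
2. N is the midpoint of ZT ⇒ N = (2/3, 1/6)
3. A is where the line through Y parallel to TR meets line ZN ⇒ A = (-1, 1)
4. J is the midpoint of YA ⇒ J = (-1/2, 1)
5. D lies on line ZY with ZD:DY = 5:3 ⇒ D = (1/8, 3/4)
2·[TYD] = 1/8, 2·[ZDJ] = 5/24
[TYD]:[ZDJ] = 1/8:5/24 = 3/5

[TYD]:[ZDJ] = 3/5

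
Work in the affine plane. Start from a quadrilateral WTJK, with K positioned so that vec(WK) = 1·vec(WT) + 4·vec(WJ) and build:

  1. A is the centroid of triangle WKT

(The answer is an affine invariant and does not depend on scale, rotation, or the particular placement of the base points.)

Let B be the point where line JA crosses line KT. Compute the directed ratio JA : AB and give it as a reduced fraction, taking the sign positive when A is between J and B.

Set W = (0, 0), T = (1, 0), J = (0, 1), K = (1, 4); any affine frame gives the same invariant.
1. A is the centroid of triangle WKT ⇒ A = (2/3, 4/3)
line JA meets KT at B = (1, 3/2)
A = J + t·(B−J) with t = 2/3, so JA:AB = 2/3:1/3

JA:AB = 2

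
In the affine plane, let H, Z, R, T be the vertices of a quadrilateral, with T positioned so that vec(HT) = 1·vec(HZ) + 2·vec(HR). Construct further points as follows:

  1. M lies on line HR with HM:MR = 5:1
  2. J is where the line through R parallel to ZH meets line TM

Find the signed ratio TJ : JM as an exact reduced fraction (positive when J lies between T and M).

TJ:JM = 6

Work in coordinates with H = (0, 0), Z = (1, 0), R = (0, 1), T = (1, 2).
1. M lies on line HR with HM:MR = 5:1 ⇒ M = (0, 5/6)
2. J is where the line through R parallel to ZH meets line TM ⇒ J = (1/7, 1)
J = T + t·(M−T) with t = 6/7, so TJ:JM = t:(1−t) = 6/7:1/7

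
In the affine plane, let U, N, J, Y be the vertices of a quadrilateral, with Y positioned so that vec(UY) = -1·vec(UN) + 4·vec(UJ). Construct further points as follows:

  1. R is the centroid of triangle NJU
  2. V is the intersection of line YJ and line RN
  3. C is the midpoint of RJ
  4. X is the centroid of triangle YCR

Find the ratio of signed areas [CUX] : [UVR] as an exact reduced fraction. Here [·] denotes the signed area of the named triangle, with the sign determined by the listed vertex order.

Choose coordinates U = (0, 0), N = (1, 0), J = (0, 1), Y = (-1, 4).
1. R is the centroid of triangle NJU ⇒ R = (1/3, 1/3)
2. V is the intersection of line YJ and line RN ⇒ V = (1/5, 2/5)
3. C is the midpoint of RJ ⇒ C = (1/6, 2/3)
4. X is the centroid of triangle YCR ⇒ X = (-1/6, 5/3)
2·[CUX] = -7/18, 2·[UVR] = -1/15
[CUX]:[UVR] = -7/18:-1/15 = 35/6

[CUX]:[UVR] = 35/6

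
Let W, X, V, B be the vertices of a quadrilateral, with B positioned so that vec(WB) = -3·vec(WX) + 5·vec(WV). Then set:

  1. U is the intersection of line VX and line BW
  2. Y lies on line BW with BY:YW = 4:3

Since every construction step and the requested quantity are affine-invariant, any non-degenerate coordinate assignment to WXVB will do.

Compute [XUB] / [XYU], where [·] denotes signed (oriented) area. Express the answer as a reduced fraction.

[XUB]:[XYU] = 7

Assign W = (0, 0), X = (1, 0), V = (0, 1), B = (-3, 5) — the answer is frame-independent, so this choice is without loss of generality.
1. U is the intersection of line VX and line BW ⇒ U = (-3/2, 5/2)
2. Y lies on line BW with BY:YW = 4:3 ⇒ Y = (-9/7, 15/7)
2·[XUB] = -5/2, 2·[XYU] = -5/14
[XUB]:[XYU] = -5/2:-5/14 = 7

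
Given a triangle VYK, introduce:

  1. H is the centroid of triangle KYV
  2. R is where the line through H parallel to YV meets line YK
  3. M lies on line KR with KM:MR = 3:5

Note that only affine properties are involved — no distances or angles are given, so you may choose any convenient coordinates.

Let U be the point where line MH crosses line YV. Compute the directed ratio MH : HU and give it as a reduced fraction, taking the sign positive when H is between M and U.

MH:HU = 5/4

Assign V = (0, 0), Y = (1, 0), K = (0, 1) — the answer is frame-independent, so this choice is without loss of generality.
1. H is the centroid of triangle KYV ⇒ H = (1/3, 1/3)
2. R is where the line through H parallel to YV meets line YK ⇒ R = (2/3, 1/3)
3. M lies on line KR with KM:MR = 3:5 ⇒ M = (1/4, 3/4)
line MH meets YV at U = (2/5, 0)
H = M + t·(U−M) with t = 5/9, so MH:HU = 5/9:4/9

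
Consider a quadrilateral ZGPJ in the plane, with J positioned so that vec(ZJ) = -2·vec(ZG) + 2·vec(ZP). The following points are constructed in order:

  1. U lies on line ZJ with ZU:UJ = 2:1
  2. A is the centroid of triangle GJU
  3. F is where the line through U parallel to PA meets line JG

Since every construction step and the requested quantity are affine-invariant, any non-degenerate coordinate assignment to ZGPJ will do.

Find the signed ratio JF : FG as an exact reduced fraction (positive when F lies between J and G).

Work in coordinates with Z = (0, 0), G = (1, 0), P = (0, 1), J = (-2, 2).
1. U lies on line ZJ with ZU:UJ = 2:1 ⇒ U = (-4/3, 4/3)
2. A is the centroid of triangle GJU ⇒ A = (-7/9, 10/9)
3. F is where the line through U parallel to PA meets line JG ⇒ F = (-10/11, 14/11)
F = J + t·(G−J) with t = 4/11, so JF:FG = t:(1−t) = 4/11:7/11

JF:FG = 4/7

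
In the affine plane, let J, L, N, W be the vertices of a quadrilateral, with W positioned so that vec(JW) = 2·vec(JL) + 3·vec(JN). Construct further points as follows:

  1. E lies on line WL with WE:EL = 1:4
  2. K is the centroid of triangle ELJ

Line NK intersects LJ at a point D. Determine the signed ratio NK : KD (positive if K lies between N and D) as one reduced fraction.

NK:KD = 1/4

Work in coordinates with J = (0, 0), L = (1, 0), N = (0, 1), W = (2, 3).
1. E lies on line WL with WE:EL = 1:4 ⇒ E = (9/5, 12/5)
2. K is the centroid of triangle ELJ ⇒ K = (14/15, 4/5)
line NK meets LJ at D = (14/3, 0)
K = N + t·(D−N) with t = 1/5, so NK:KD = 1/5:4/5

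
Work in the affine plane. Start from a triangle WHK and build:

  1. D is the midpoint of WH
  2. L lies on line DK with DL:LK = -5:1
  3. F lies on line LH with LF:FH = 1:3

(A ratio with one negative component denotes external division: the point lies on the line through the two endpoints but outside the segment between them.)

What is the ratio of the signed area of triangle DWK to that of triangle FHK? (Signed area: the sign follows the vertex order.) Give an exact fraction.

[DWK]:[FHK] = 16/3

Set W = (0, 0), H = (1, 0), K = (0, 1); any affine frame gives the same invariant.
1. D is the midpoint of WH ⇒ D = (1/2, 0)
2. L lies on line DK with DL:LK = -5:1 ⇒ L = (-1/8, 5/4)
3. F lies on line LH with LF:FH = 1:3 ⇒ F = (5/32, 15/16)
2·[DWK] = -1/2, 2·[FHK] = -3/32
[DWK]:[FHK] = -1/2:-3/32 = 16/3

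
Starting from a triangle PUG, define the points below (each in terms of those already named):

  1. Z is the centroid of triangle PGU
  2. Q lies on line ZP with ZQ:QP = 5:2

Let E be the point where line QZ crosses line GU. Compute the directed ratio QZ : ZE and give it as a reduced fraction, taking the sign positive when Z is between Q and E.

QZ:ZE = 10/7

Choose coordinates P = (0, 0), U = (1, 0), G = (0, 1).
1. Z is the centroid of triangle PGU ⇒ Z = (1/3, 1/3)
2. Q lies on line ZP with ZQ:QP = 5:2 ⇒ Q = (2/21, 2/21)
line QZ meets GU at E = (1/2, 1/2)
Z = Q + t·(E−Q) with t = 10/17, so QZ:ZE = 10/17:7/17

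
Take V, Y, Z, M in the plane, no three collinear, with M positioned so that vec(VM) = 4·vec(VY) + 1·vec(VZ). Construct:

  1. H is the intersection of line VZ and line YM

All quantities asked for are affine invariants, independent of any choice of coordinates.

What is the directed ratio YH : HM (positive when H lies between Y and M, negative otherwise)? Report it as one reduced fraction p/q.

YH:HM = -1/4

Assign V = (0, 0), Y = (1, 0), Z = (0, 1), M = (4, 1) — the answer is frame-independent, so this choice is without loss of generality.
1. H is the intersection of line VZ and line YM ⇒ H = (0, -1/3)
H = Y + t·(M−Y) with t = -1/3, so YH:HM = t:(1−t) = -1/3:4/3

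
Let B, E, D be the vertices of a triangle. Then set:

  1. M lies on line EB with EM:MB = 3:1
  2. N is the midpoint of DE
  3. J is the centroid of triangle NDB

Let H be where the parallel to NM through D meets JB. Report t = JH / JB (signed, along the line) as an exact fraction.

Assign B = (0, 0), E = (1, 0), D = (0, 1) — the answer is frame-independent, so this choice is without loss of generality.
1. M lies on line EB with EM:MB = 3:1 ⇒ M = (1/4, 0)
2. N is the midpoint of DE ⇒ N = (1/2, 1/2)
3. J is the centroid of triangle NDB ⇒ J = (1/6, 1/2)
through D parallel to NM: direction (-1/4, -1/2); meets JB at H = (1, 3)
H = J + t·(B−J) with t = -5

t = -5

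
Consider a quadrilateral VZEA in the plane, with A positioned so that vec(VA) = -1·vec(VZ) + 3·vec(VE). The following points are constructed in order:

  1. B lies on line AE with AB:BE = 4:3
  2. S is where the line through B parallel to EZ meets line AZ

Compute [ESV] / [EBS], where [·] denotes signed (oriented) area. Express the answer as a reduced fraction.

[ESV]:[EBS] = 7/12

Assign V = (0, 0), Z = (1, 0), E = (0, 1), A = (-1, 3) — the answer is frame-independent, so this choice is without loss of generality.
1. B lies on line AE with AB:BE = 4:3 ⇒ B = (-3/7, 13/7)
2. S is where the line through B parallel to EZ meets line AZ ⇒ S = (1/7, 9/7)
2·[ESV] = -1/7, 2·[EBS] = -12/49
[ESV]:[EBS] = -1/7:-12/49 = 7/12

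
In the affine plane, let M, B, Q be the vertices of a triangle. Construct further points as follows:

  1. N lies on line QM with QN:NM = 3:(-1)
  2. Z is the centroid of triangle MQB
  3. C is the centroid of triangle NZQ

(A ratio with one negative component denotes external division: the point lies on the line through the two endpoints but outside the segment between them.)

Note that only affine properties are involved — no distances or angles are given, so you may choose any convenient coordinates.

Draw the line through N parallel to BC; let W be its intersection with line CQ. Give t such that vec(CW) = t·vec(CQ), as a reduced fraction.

t = -13/11

Work in coordinates with M = (0, 0), B = (1, 0), Q = (0, 1).
1. N lies on line QM with QN:NM = 3:(-1) ⇒ N = (0, -1/2)
2. Z is the centroid of triangle MQB ⇒ Z = (1/3, 1/3)
3. C is the centroid of triangle NZQ ⇒ C = (1/9, 5/18)
through N parallel to BC: direction (-8/9, 5/18); meets CQ at W = (8/33, -19/33)
W = C + t·(Q−C) with t = -13/11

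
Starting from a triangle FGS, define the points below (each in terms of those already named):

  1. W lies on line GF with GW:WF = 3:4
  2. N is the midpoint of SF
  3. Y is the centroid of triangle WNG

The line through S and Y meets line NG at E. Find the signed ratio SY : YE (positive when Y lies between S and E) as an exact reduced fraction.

SY:YE = -8

Work in coordinates with F = (0, 0), G = (1, 0), S = (0, 1).
1. W lies on line GF with GW:WF = 3:4 ⇒ W = (4/7, 0)
2. N is the midpoint of SF ⇒ N = (0, 1/2)
3. Y is the centroid of triangle WNG ⇒ Y = (11/21, 1/6)
line SY meets NG at E = (11/24, 13/48)
Y = S + t·(E−S) with t = 8/7, so SY:YE = 8/7:-1/7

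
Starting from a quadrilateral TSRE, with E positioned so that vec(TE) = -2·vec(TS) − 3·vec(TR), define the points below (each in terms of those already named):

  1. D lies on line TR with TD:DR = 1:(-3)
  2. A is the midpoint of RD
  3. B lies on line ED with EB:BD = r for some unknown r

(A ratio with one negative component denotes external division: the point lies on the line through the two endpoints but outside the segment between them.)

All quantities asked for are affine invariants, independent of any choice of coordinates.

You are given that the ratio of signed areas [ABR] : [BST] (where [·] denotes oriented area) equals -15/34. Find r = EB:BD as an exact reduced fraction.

Work in coordinates with T = (0, 0), S = (1, 0), R = (0, 1), E = (-2, -3).
1. D lies on line TR with TD:DR = 1:(-3) ⇒ D = (0, -1/2)
2. A is the midpoint of RD ⇒ A = (0, 1/4)
3. With EB:BD = r, write λ = r/(r+1) so B = E + λ·(D−E); B is affine-linear in λ
Every point depending on B is an affine combination of B and λ-independent points, so each such coordinate is linear in λ; the λ² term in each signed area is a multiple of (D−E)×(D−E) = 0, so 2·[ABR] and 2·[BST] are each linear in λ. Evaluating at λ=0 and λ=1:
  2·[ABR] = 3/2·λ − 3/2,   2·[BST] = -5/2·λ + 3
So [ABR]:[BST] = (3/2·λ − 3/2) / (-5/2·λ + 3). Setting this equal to -15/34:
  3/2·λ − 3/2 = -15/34·(-5/2·λ + 3)  ⇒  λ = 4/9
Then r = λ/(1−λ) = (4/9)/(5/9) = 4/5. Check: with r = 4/5, B = (-10/9, -17/9) and [ABR]:[BST] = -15/34 as required.

r = 4/5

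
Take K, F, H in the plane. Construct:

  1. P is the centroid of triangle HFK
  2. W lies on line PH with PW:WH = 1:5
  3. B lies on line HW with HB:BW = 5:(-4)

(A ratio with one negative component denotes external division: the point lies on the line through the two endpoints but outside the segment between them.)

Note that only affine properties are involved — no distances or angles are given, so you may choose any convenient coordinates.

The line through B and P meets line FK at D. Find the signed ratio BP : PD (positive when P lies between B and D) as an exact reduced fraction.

BP:PD = -19/3

Assign K = (0, 0), F = (1, 0), H = (0, 1) — the answer is frame-independent, so this choice is without loss of generality.
1. P is the centroid of triangle HFK ⇒ P = (1/3, 1/3)
2. W lies on line PH with PW:WH = 1:5 ⇒ W = (5/18, 4/9)
3. B lies on line HW with HB:BW = 5:(-4) ⇒ B = (25/18, -16/9)
line BP meets FK at D = (1/2, 0)
P = B + t·(D−B) with t = 19/16, so BP:PD = 19/16:-3/16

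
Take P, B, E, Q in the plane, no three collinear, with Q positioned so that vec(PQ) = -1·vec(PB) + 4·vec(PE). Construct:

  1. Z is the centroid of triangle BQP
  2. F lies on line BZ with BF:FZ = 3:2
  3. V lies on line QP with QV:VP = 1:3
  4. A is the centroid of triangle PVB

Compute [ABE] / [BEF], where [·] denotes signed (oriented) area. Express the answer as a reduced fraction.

[ABE]:[BEF] = 5/12

Assign P = (0, 0), B = (1, 0), E = (0, 1), Q = (-1, 4) — the answer is frame-independent, so this choice is without loss of generality.
1. Z is the centroid of triangle BQP ⇒ Z = (0, 4/3)
2. F lies on line BZ with BF:FZ = 3:2 ⇒ F = (2/5, 4/5)
3. V lies on line QP with QV:VP = 1:3 ⇒ V = (-3/4, 3)
4. A is the centroid of triangle PVB ⇒ A = (1/12, 1)
2·[ABE] = -1/12, 2·[BEF] = -1/5
[ABE]:[BEF] = -1/12:-1/5 = 5/12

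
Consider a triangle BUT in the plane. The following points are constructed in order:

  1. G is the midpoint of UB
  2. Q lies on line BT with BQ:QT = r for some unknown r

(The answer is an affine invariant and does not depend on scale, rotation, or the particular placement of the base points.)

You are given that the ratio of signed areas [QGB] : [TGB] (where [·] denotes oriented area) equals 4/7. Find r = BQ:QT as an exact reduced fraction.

r = 4/3

Choose coordinates B = (0, 0), U = (1, 0), T = (0, 1).
1. G is the midpoint of UB ⇒ G = (1/2, 0)
2. With BQ:QT = r, write λ = r/(r+1) so Q = B + λ·(T−B); Q is affine-linear in λ
Every point depending on Q is an affine combination of Q and λ-independent points, so each such coordinate is linear in λ; the λ² term in each signed area is a multiple of (T−B)×(T−B) = 0, so 2·[QGB] and 2·[TGB] are each linear in λ. Evaluating at λ=0 and λ=1:
  2·[QGB] = -1/2·λ,   2·[TGB] = -1/2
So [QGB]:[TGB] = (-1/2·λ) / (-1/2). Setting this equal to 4/7:
  -1/2·λ = 4/7·(-1/2)  ⇒  λ = 4/7
Then r = λ/(1−λ) = (4/7)/(3/7) = 4/3. Check: with r = 4/3, Q = (0, 4/7) and [QGB]:[TGB] = 4/7 as required.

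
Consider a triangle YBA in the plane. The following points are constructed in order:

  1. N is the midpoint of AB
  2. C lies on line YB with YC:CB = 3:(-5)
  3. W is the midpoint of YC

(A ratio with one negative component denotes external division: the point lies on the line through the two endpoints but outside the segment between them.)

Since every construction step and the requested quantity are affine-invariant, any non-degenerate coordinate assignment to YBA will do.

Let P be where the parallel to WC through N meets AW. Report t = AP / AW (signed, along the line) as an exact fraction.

Set Y = (0, 0), B = (1, 0), A = (0, 1); any affine frame gives the same invariant.
1. N is the midpoint of AB ⇒ N = (1/2, 1/2)
2. C lies on line YB with YC:CB = 3:(-5) ⇒ C = (-3/2, 0)
3. W is the midpoint of YC ⇒ W = (-3/4, 0)
through N parallel to WC: direction (-3/4, 0); meets AW at P = (-3/8, 1/2)
P = A + t·(W−A) with t = 1/2

t = 1/2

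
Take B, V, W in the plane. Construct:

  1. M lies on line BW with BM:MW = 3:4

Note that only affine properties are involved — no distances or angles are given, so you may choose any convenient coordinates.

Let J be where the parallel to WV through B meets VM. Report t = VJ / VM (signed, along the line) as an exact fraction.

t = 7/4

Assign B = (0, 0), V = (1, 0), W = (0, 1) — the answer is frame-independent, so this choice is without loss of generality.
1. M lies on line BW with BM:MW = 3:4 ⇒ M = (0, 3/7)
through B parallel to WV: direction (1, -1); meets VM at J = (-3/4, 3/4)
J = V + t·(M−V) with t = 7/4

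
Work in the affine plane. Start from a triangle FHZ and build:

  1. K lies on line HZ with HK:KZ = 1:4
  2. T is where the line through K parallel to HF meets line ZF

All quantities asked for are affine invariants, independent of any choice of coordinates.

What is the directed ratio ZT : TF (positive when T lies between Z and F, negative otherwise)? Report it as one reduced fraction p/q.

ZT:TF = 4

Choose coordinates F = (0, 0), H = (1, 0), Z = (0, 1).
1. K lies on line HZ with HK:KZ = 1:4 ⇒ K = (4/5, 1/5)
2. T is where the line through K parallel to HF meets line ZF ⇒ T = (0, 1/5)
T = Z + t·(F−Z) with t = 4/5, so ZT:TF = t:(1−t) = 4/5:1/5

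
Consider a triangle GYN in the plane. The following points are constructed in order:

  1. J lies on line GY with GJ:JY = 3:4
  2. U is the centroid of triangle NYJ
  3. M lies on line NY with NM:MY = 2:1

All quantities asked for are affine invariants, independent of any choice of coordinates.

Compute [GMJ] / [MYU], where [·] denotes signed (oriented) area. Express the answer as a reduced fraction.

Set G = (0, 0), Y = (1, 0), N = (0, 1); any affine frame gives the same invariant.
1. J lies on line GY with GJ:JY = 3:4 ⇒ J = (3/7, 0)
2. U is the centroid of triangle NYJ ⇒ U = (10/21, 1/3)
3. M lies on line NY with NM:MY = 2:1 ⇒ M = (2/3, 1/3)
2·[GMJ] = -1/7, 2·[MYU] = -4/63
[GMJ]:[MYU] = -1/7:-4/63 = 9/4

[GMJ]:[MYU] = 9/4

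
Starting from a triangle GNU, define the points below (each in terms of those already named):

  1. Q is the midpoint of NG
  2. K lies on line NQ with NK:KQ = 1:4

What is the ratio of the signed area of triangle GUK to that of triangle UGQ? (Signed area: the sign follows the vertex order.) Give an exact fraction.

[GUK]:[UGQ] = -9/5

Assign G = (0, 0), N = (1, 0), U = (0, 1) — the answer is frame-independent, so this choice is without loss of generality.
1. Q is the midpoint of NG ⇒ Q = (1/2, 0)
2. K lies on line NQ with NK:KQ = 1:4 ⇒ K = (9/10, 0)
2·[GUK] = -9/10, 2·[UGQ] = 1/2
[GUK]:[UGQ] = -9/10:1/2 = -9/5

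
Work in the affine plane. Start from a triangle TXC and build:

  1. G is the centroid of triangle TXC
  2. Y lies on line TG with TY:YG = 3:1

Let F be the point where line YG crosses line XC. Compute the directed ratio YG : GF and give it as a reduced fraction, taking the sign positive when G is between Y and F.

YG:GF = 1/2

Set T = (0, 0), X = (1, 0), C = (0, 1); any affine frame gives the same invariant.
1. G is the centroid of triangle TXC ⇒ G = (1/3, 1/3)
2. Y lies on line TG with TY:YG = 3:1 ⇒ Y = (1/4, 1/4)
line YG meets XC at F = (1/2, 1/2)
G = Y + t·(F−Y) with t = 1/3, so YG:GF = 1/3:2/3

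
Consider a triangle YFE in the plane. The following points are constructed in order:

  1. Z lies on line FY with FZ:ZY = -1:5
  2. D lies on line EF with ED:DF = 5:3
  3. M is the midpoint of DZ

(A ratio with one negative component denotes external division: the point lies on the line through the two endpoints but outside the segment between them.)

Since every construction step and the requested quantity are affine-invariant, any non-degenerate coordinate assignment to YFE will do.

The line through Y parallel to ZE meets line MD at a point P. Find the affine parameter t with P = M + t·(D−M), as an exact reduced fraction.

t = 15

Assign Y = (0, 0), F = (1, 0), E = (0, 1) — the answer is frame-independent, so this choice is without loss of generality.
1. Z lies on line FY with FZ:ZY = -1:5 ⇒ Z = (5/4, 0)
2. D lies on line EF with ED:DF = 5:3 ⇒ D = (5/8, 3/8)
3. M is the midpoint of DZ ⇒ M = (15/16, 3/16)
through Y parallel to ZE: direction (-5/4, 1); meets MD at P = (-15/4, 3)
P = M + t·(D−M) with t = 15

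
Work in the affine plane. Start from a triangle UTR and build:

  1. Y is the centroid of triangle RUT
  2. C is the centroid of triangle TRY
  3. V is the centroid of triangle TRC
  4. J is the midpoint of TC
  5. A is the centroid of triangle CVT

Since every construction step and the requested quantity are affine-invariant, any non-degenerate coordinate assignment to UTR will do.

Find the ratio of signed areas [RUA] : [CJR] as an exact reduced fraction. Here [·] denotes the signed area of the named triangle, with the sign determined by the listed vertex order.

Choose coordinates U = (0, 0), T = (1, 0), R = (0, 1).
1. Y is the centroid of triangle RUT ⇒ Y = (1/3, 1/3)
2. C is the centroid of triangle TRY ⇒ C = (4/9, 4/9)
3. V is the centroid of triangle TRC ⇒ V = (13/27, 13/27)
4. J is the midpoint of TC ⇒ J = (13/18, 2/9)
5. A is the centroid of triangle CVT ⇒ A = (52/81, 25/81)
2·[RUA] = 52/81, 2·[CJR] = 1/18
[RUA]:[CJR] = 52/81:1/18 = 104/9

[RUA]:[CJR] = 104/9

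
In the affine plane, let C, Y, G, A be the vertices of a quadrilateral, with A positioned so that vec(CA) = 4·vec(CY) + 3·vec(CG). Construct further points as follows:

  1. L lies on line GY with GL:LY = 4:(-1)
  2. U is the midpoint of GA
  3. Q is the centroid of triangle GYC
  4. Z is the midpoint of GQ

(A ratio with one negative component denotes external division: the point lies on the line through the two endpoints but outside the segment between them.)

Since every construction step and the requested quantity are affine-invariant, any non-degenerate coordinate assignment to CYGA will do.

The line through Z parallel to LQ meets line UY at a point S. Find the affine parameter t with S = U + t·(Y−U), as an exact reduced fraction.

t = 23/24

Choose coordinates C = (0, 0), Y = (1, 0), G = (0, 1), A = (4, 3).
1. L lies on line GY with GL:LY = 4:(-1) ⇒ L = (4/3, -1/3)
2. U is the midpoint of GA ⇒ U = (2, 2)
3. Q is the centroid of triangle GYC ⇒ Q = (1/3, 1/3)
4. Z is the midpoint of GQ ⇒ Z = (1/6, 2/3)
through Z parallel to LQ: direction (-1, 2/3); meets UY at S = (25/24, 1/12)
S = U + t·(Y−U) with t = 23/24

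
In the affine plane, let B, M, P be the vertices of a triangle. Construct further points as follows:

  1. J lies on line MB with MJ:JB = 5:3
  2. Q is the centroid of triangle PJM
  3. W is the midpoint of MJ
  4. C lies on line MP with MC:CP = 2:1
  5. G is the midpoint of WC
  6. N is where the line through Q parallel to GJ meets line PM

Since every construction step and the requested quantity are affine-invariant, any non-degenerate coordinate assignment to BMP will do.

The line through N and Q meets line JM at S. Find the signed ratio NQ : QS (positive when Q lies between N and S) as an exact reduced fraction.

NQ:QS = 4/9

Assign B = (0, 0), M = (1, 0), P = (0, 1) — the answer is frame-independent, so this choice is without loss of generality.
1. J lies on line MB with MJ:JB = 5:3 ⇒ J = (3/8, 0)
2. Q is the centroid of triangle PJM ⇒ Q = (11/24, 1/3)
3. W is the midpoint of MJ ⇒ W = (11/16, 0)
4. C lies on line MP with MC:CP = 2:1 ⇒ C = (1/3, 2/3)
5. G is the midpoint of WC ⇒ G = (49/96, 1/3)
6. N is where the line through Q parallel to GJ meets line PM ⇒ N = (14/27, 13/27)
line NQ meets JM at S = (31/96, 0)
Q = N + t·(S−N) with t = 4/13, so NQ:QS = 4/13:9/13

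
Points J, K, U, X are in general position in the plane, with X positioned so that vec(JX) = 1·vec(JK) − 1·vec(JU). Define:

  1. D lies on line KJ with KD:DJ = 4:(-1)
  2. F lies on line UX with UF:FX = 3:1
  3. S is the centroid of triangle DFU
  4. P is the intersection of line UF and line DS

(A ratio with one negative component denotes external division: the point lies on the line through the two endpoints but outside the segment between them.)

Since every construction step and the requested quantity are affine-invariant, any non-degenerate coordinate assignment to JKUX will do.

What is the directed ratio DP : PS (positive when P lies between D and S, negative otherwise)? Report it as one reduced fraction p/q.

Choose coordinates J = (0, 0), K = (1, 0), U = (0, 1), X = (1, -1).
1. D lies on line KJ with KD:DJ = 4:(-1) ⇒ D = (-1/3, 0)
2. F lies on line UX with UF:FX = 3:1 ⇒ F = (3/4, -1/2)
3. S is the centroid of triangle DFU ⇒ S = (5/36, 1/6)
4. P is the intersection of line UF and line DS ⇒ P = (3/8, 1/4)
P = D + t·(S−D) with t = 3/2, so DP:PS = t:(1−t) = 3/2:-1/2

DP:PS = -3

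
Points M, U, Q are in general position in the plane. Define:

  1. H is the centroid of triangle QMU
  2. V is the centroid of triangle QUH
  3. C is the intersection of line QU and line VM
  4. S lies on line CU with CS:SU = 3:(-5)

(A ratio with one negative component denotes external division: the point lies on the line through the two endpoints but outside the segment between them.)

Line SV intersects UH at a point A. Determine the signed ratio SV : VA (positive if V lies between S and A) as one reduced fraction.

SV:VA = 11/4

Work in coordinates with M = (0, 0), U = (1, 0), Q = (0, 1).
1. H is the centroid of triangle QMU ⇒ H = (1/3, 1/3)
2. V is the centroid of triangle QUH ⇒ V = (4/9, 4/9)
3. C is the intersection of line QU and line VM ⇒ C = (1/2, 1/2)
4. S lies on line CU with CS:SU = 3:(-5) ⇒ S = (-1/4, 5/4)
line SV meets UH at A = (23/33, 5/33)
V = S + t·(A−S) with t = 11/15, so SV:VA = 11/15:4/15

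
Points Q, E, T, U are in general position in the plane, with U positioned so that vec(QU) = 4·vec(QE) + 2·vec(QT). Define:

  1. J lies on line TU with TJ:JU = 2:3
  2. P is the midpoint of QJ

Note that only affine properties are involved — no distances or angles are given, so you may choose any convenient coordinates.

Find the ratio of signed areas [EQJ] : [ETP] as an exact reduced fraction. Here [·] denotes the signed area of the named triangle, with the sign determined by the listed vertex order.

[EQJ]:[ETP] = 14/5

Set Q = (0, 0), E = (1, 0), T = (0, 1), U = (4, 2); any affine frame gives the same invariant.
1. J lies on line TU with TJ:JU = 2:3 ⇒ J = (8/5, 7/5)
2. P is the midpoint of QJ ⇒ P = (4/5, 7/10)
2·[EQJ] = -7/5, 2·[ETP] = -1/2
[EQJ]:[ETP] = -7/5:-1/2 = 14/5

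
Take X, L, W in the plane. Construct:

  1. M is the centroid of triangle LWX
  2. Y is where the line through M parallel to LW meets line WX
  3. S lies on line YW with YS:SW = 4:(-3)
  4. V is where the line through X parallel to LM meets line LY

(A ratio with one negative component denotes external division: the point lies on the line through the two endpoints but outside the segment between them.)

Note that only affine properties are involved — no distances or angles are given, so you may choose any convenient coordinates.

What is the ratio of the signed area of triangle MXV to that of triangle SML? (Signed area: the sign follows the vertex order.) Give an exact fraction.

[MXV]:[SML] = 2

Work in coordinates with X = (0, 0), L = (1, 0), W = (0, 1).
1. M is the centroid of triangle LWX ⇒ M = (1/3, 1/3)
2. Y is where the line through M parallel to LW meets line WX ⇒ Y = (0, 2/3)
3. S lies on line YW with YS:SW = 4:(-3) ⇒ S = (0, 2)
4. V is where the line through X parallel to LM meets line LY ⇒ V = (4, -2)
2·[MXV] = 2, 2·[SML] = 1
[MXV]:[SML] = 2:1 = 2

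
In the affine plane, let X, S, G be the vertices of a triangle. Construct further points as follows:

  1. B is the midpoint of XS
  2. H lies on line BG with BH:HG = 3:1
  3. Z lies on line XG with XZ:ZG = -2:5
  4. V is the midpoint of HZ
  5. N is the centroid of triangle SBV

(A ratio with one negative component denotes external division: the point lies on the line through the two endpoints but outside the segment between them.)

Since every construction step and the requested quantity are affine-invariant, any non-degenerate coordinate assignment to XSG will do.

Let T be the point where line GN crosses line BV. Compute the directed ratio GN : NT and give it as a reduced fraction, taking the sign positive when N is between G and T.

Assign X = (0, 0), S = (1, 0), G = (0, 1) — the answer is frame-independent, so this choice is without loss of generality.
1. B is the midpoint of XS ⇒ B = (1/2, 0)
2. H lies on line BG with BH:HG = 3:1 ⇒ H = (1/8, 3/4)
3. Z lies on line XG with XZ:ZG = -2:5 ⇒ Z = (0, -2/3)
4. V is the midpoint of HZ ⇒ V = (1/16, 1/24)
5. N is the centroid of triangle SBV ⇒ N = (25/48, 1/72)
line GN meets BV at T = (125/236, -1/354)
N = G + t·(T−G) with t = 59/60, so GN:NT = 59/60:1/60

GN:NT = 59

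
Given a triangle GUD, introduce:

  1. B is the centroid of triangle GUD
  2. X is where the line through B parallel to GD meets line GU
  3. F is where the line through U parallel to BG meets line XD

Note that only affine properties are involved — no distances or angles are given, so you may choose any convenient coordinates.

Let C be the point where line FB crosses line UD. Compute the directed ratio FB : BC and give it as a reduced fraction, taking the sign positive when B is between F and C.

FB:BC = 2

Work in coordinates with G = (0, 0), U = (1, 0), D = (0, 1).
1. B is the centroid of triangle GUD ⇒ B = (1/3, 1/3)
2. X is where the line through B parallel to GD meets line GU ⇒ X = (1/3, 0)
3. F is where the line through U parallel to BG meets line XD ⇒ F = (1/2, -1/2)
line FB meets UD at C = (1/4, 3/4)
B = F + t·(C−F) with t = 2/3, so FB:BC = 2/3:1/3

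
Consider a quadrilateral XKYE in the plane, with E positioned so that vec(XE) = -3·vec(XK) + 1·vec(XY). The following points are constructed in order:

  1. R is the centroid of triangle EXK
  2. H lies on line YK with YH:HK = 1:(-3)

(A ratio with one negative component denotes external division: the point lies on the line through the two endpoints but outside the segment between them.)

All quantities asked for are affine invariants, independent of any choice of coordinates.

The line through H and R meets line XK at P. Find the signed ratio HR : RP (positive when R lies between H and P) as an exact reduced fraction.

HR:RP = 7/2

Set X = (0, 0), K = (1, 0), Y = (0, 1), E = (-3, 1); any affine frame gives the same invariant.
1. R is the centroid of triangle EXK ⇒ R = (-2/3, 1/3)
2. H lies on line YK with YH:HK = 1:(-3) ⇒ H = (-1/2, 3/2)
line HR meets XK at P = (-5/7, 0)
R = H + t·(P−H) with t = 7/9, so HR:RP = 7/9:2/9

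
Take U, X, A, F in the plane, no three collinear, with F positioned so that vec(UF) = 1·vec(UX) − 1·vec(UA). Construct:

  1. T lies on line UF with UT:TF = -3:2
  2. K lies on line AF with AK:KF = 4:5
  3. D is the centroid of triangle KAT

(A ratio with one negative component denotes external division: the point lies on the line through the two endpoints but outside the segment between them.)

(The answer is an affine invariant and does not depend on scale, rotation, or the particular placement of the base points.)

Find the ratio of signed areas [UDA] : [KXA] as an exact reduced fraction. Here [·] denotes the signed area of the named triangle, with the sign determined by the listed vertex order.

[UDA]:[KXA] = 31/12

Set U = (0, 0), X = (1, 0), A = (0, 1), F = (1, -1); any affine frame gives the same invariant.
1. T lies on line UF with UT:TF = -3:2 ⇒ T = (3, -3)
2. K lies on line AF with AK:KF = 4:5 ⇒ K = (4/9, 1/9)
3. D is the centroid of triangle KAT ⇒ D = (31/27, -17/27)
2·[UDA] = 31/27, 2·[KXA] = 4/9
[UDA]:[KXA] = 31/27:4/9 = 31/12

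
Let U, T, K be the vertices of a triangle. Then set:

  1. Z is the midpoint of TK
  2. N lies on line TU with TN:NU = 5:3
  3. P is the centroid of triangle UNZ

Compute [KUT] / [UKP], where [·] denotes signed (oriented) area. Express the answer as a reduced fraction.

Work in coordinates with U = (0, 0), T = (1, 0), K = (0, 1).
1. Z is the midpoint of TK ⇒ Z = (1/2, 1/2)
2. N lies on line TU with TN:NU = 5:3 ⇒ N = (3/8, 0)
3. P is the centroid of triangle UNZ ⇒ P = (7/24, 1/6)
2·[KUT] = 1, 2·[UKP] = -7/24
[KUT]:[UKP] = 1:-7/24 = -24/7

[KUT]:[UKP] = -24/7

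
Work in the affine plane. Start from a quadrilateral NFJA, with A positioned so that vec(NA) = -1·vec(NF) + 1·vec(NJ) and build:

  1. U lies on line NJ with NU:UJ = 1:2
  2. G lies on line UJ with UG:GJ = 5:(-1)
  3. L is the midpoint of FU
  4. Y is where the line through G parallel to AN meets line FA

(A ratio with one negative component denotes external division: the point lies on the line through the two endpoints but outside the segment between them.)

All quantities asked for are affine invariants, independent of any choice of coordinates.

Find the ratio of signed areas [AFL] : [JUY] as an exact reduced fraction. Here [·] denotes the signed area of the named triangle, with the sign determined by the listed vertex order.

[AFL]:[JUY] = -3/16

Work in coordinates with N = (0, 0), F = (1, 0), J = (0, 1), A = (-1, 1).
1. U lies on line NJ with NU:UJ = 1:2 ⇒ U = (0, 1/3)
2. G lies on line UJ with UG:GJ = 5:(-1) ⇒ G = (0, 7/6)
3. L is the midpoint of FU ⇒ L = (1/2, 1/6)
4. Y is where the line through G parallel to AN meets line FA ⇒ Y = (4/3, -1/6)
2·[AFL] = -1/6, 2·[JUY] = 8/9
[AFL]:[JUY] = -1/6:8/9 = -3/16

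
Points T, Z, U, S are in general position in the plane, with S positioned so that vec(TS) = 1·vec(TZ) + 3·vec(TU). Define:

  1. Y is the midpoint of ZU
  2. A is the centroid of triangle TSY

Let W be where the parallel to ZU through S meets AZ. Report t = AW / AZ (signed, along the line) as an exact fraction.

t = -7/2

Assign T = (0, 0), Z = (1, 0), U = (0, 1), S = (1, 3) — the answer is frame-independent, so this choice is without loss of generality.
1. Y is the midpoint of ZU ⇒ Y = (1/2, 1/2)
2. A is the centroid of triangle TSY ⇒ A = (1/2, 7/6)
through S parallel to ZU: direction (-1, 1); meets AZ at W = (-5/4, 21/4)
W = A + t·(Z−A) with t = -7/2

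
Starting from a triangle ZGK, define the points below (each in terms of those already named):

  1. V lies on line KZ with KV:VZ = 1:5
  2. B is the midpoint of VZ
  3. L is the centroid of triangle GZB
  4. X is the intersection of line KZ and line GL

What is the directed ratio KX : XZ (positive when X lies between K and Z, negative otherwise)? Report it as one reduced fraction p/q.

KX:XZ = 19/5

Work in coordinates with Z = (0, 0), G = (1, 0), K = (0, 1).
1. V lies on line KZ with KV:VZ = 1:5 ⇒ V = (0, 5/6)
2. B is the midpoint of VZ ⇒ B = (0, 5/12)
3. L is the centroid of triangle GZB ⇒ L = (1/3, 5/36)
4. X is the intersection of line KZ and line GL ⇒ X = (0, 5/24)
X = K + t·(Z−K) with t = 19/24, so KX:XZ = t:(1−t) = 19/24:5/24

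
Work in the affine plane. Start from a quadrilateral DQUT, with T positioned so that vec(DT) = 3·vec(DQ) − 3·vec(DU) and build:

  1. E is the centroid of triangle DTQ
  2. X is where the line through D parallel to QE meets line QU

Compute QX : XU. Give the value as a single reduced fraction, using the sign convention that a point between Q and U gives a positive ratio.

QX:XU = -3

Set D = (0, 0), Q = (1, 0), U = (0, 1), T = (3, -3); any affine frame gives the same invariant.
1. E is the centroid of triangle DTQ ⇒ E = (4/3, -1)
2. X is where the line through D parallel to QE meets line QU ⇒ X = (-1/2, 3/2)
X = Q + t·(U−Q) with t = 3/2, so QX:XU = t:(1−t) = 3/2:-1/2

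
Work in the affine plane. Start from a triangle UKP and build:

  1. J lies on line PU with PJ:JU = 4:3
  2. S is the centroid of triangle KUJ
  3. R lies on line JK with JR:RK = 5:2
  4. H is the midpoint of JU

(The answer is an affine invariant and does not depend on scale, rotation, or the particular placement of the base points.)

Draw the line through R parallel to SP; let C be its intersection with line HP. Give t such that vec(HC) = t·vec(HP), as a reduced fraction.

t = 171/77

Work in coordinates with U = (0, 0), K = (1, 0), P = (0, 1).
1. J lies on line PU with PJ:JU = 4:3 ⇒ J = (0, 3/7)
2. S is the centroid of triangle KUJ ⇒ S = (1/3, 1/7)
3. R lies on line JK with JR:RK = 5:2 ⇒ R = (5/7, 6/49)
4. H is the midpoint of JU ⇒ H = (0, 3/14)
through R parallel to SP: direction (-1/3, 6/7); meets HP at C = (0, 96/49)
C = H + t·(P−H) with t = 171/77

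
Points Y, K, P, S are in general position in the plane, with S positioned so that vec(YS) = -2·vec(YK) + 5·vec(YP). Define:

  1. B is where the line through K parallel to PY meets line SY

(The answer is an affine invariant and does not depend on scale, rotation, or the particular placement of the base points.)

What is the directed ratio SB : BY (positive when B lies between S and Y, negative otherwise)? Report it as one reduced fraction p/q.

Work in coordinates with Y = (0, 0), K = (1, 0), P = (0, 1), S = (-2, 5).
1. B is where the line through K parallel to PY meets line SY ⇒ B = (1, -5/2)
B = S + t·(Y−S) with t = 3/2, so SB:BY = t:(1−t) = 3/2:-1/2

SB:BY = -3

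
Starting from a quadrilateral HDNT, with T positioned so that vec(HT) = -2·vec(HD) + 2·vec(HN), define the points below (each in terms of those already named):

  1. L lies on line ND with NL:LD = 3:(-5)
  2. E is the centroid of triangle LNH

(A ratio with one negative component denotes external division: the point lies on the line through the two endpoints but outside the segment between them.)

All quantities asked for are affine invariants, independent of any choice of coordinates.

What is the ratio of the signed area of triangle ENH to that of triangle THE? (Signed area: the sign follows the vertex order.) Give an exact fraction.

[ENH]:[THE] = -3/8

Choose coordinates H = (0, 0), D = (1, 0), N = (0, 1), T = (-2, 2).
1. L lies on line ND with NL:LD = 3:(-5) ⇒ L = (-3/2, 5/2)
2. E is the centroid of triangle LNH ⇒ E = (-1/2, 7/6)
2·[ENH] = -1/2, 2·[THE] = 4/3
[ENH]:[THE] = -1/2:4/3 = -3/8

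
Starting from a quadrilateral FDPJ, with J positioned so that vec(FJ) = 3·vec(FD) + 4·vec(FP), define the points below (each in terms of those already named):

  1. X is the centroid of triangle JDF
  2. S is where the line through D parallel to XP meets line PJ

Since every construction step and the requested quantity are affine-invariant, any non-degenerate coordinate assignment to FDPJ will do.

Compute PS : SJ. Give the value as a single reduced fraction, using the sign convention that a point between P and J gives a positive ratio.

Choose coordinates F = (0, 0), D = (1, 0), P = (0, 1), J = (3, 4).
1. X is the centroid of triangle JDF ⇒ X = (4/3, 4/3)
2. S is where the line through D parallel to XP meets line PJ ⇒ S = (-5/3, -2/3)
S = P + t·(J−P) with t = -5/9, so PS:SJ = t:(1−t) = -5/9:14/9

PS:SJ = -5/14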